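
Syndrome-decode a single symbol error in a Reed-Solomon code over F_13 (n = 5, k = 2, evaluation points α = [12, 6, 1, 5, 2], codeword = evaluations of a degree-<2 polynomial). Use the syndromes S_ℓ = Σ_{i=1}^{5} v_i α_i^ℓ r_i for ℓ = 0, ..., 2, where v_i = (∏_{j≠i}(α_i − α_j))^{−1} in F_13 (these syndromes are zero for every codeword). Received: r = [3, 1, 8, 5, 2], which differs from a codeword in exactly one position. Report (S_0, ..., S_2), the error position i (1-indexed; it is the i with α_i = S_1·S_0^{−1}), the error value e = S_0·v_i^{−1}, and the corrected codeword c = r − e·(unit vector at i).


S = (5, 10, 7), error at position 5, error magnitude e = 11, c = [3, 1, 8, 5, 4].

Step 1: column multipliers v_i = (∏_{j≠i}(α_i − α_j))^{−1} mod 13.
  i = 1 (α = 12): (12−6)(12−1)(12−5)(12−2) = 6·11·7·10 = 4620 ≡ 5, so v_1 = 5^{−1} = 8 (mod 13).
  i = 2 (α = 6): (6−12)(6−1)(6−5)(6−2) = (−6)·5·1·4 = −120 ≡ 10, so v_2 = 10^{−1} = 4 (mod 13).
  i = 3 (α = 1): (1−12)(1−6)(1−5)(1−2) = (−11)·(−5)·(−4)·(−1) = 220 ≡ 12, so v_3 = 12^{−1} = 12 (mod 13).
  i = 4 (α = 5): (5−12)(5−6)(5−1)(5−2) = (−7)·(−1)·4·3 = 84 ≡ 6, so v_4 = 6^{−1} = 11 (mod 13).
  i = 5 (α = 2): (2−12)(2−6)(2−1)(2−5) = (−10)·(−4)·1·(−3) = −120 ≡ 10, so v_5 = 10^{−1} = 4 (mod 13).
  v = [8, 4, 12, 11, 4].
Step 2: syndromes of r = [3, 1, 8, 5, 2] (all sums mod 13).
  S_0 = Σ v_i r_i = 8·3 + 4·1 + 12·8 + 11·5 + 4·2 = 187 ≡ 5.
  S_1 = Σ v_i α_i r_i = 8·12·3 + 4·6·1 + 12·1·8 + 11·5·5 + 4·2·2 = 699 ≡ 10.
  α_i^2 mod 13 = [1, 10, 1, 12, 4].
  S_2 = Σ v_i α_i^2 r_i = 8·1·3 + 4·10·1 + 12·1·8 + 11·12·5 + 4·4·2 = 852 ≡ 7.
  S = (5, 10, 7) ≠ 0, so r is not a codeword (an error is present).
Step 3: locate the error. For a single error e at position i, S_ℓ = v_i·e·α_i^ℓ, so α_err = S_1/S_0.
  S_0^{−1} = 5^{−1} = 8 (mod 13), so α_err = 10·8 = 80 ≡ 2 = α_5. Error position i = 5.
  Consistency check: S_2/S_1 = 7·4 = 28 ≡ 2 = α_err ✓ (single-error assumption holds).
Step 4: error magnitude e = S_0/v_5 = S_0·∏_{j≠5}(α_5 − α_j) = 5·10 = 50 ≡ 11 (mod 13).
Step 5: correct position 5: c_5 = r_5 − e = 2 − 11 ≡ 4 (mod 13). Hence c = [3, 1, 8, 5, 4].
  Check: interpolating c through the α_i gives m(x) = 12 + 9·x (degree < 2) with m(α_i) = c_i for every i, so c is indeed a codeword.


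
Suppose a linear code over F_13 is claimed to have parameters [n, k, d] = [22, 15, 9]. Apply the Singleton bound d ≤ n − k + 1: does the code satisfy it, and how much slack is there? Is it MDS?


Singleton RHS = n − k + 1 = 8, slack = -1, bound violated (no such code; not MDS).

Singleton bound: d ≤ n − k + 1.
Here n = 22, k = 15, so n − k + 1 = 8.
Given d = 9, check d ≤ 8: NO.
Slack = (n − k + 1) − d = -1.
The slack is negative: d = 9 exceeds n − k + 1 = 8 by 1, so the Singleton bound is violated and no linear [22, 15, 9]_13 code can exist. In particular it is not MDS (MDS requires d = n − k + 1 exactly).
Description: the claimed parameters are [22, 15, 9]_13; such a code would be impossible (violates the Singleton bound).


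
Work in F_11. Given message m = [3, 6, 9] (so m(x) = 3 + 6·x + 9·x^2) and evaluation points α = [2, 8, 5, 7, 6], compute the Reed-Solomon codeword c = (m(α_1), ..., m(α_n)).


c = [7, 0, 5, 2, 0]

Message polynomial: m(x) = 3 + 6·x + 9·x^2 (mod 11).
For each evaluation point α_i, compute m(α_i) mod 11:
  α_1 = 2: Horner steps 9 → 2 → 7, so m(2) = 7.
  α_2 = 8: Horner steps 9 → 1 → 0, so m(8) = 0.
  α_3 = 5: Horner steps 9 → 7 → 5, so m(5) = 5.
  α_4 = 7: Horner steps 9 → 3 → 2, so m(7) = 2.
  α_5 = 6: Horner steps 9 → 5 → 0, so m(6) = 0.
Codeword c = [7, 0, 5, 2, 0] ∈ F_11^5.


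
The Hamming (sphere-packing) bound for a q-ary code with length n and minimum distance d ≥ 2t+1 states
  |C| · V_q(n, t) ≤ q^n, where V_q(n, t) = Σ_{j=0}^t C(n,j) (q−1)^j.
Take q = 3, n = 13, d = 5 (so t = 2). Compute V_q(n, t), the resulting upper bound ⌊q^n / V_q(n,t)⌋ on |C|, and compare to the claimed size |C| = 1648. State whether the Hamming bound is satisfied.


V_q(n, t) = 339, q^n = 1594323, Hamming bound = 4703, |C| = 1648 ≤ bound (satisfied).

Step 1: Compute V_q(n, t) = Σ_{j=0}^2 C(n, j) (q−1)^j.
  j = 0: C(13,0)·(2)^0 = 1·1 = 1.
  j = 1: C(13,1)·(2)^1 = 13·2 = 26.
  j = 2: C(13,2)·(2)^2 = 78·4 = 312.
  V_q(n, t) = 1 + 26 + 312 = 339.
Step 2: q^n = 3^13 = 1594323.
Step 3: Hamming bound ⌊q^n / V_q(n,t)⌋ = ⌊1594323/339⌋ = 4703.
Step 4: Compare |C| = 1648 to 4703: satisfied.
The claimed |C| lies below the Hamming bound.


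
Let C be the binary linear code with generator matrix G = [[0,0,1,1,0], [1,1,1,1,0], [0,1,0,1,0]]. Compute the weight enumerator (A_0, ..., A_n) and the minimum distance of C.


Weight distribution: A_0 = 1, A_2 = 6, A_4 = 1. Minimum distance d = 2.

Enumerate all 2^3 = 8 messages m ∈ F_2^3.
For each, compute codeword c = mG in F_2^5, then tally its weight.
  m = 000 → c = 00000, weight = 0.
  m = 100 → c = 00110, weight = 2.
  m = 010 → c = 11110, weight = 4.
  m = 110 → c = 11000, weight = 2.
  m = 001 → c = 01010, weight = 2.
  m = 101 → c = 01100, weight = 2.
  m = 011 → c = 10100, weight = 2.
  m = 111 → c = 10010, weight = 2.
Tally weights:
  weight 0: 1 codewords.
  weight 2: 6 codewords.
  weight 4: 1 codewords.
Minimum distance d = smallest w > 0 with A_w > 0 = 2.
Sanity: Σ A_w = 8 = 2^3 = 8 ✓.


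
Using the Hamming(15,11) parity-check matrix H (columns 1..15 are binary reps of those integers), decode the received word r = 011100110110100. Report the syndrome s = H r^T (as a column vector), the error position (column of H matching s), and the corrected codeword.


s = (0, 1, 1, 0)^T, error position = 6, corrected codeword c = 011101110110100

Compute s = H r^T mod 2 one row at a time:
  s_1 = 1 + 0 + 1 + 1 + 0 + 1 + 0 + 0 = 4 ≡ 0 (mod 2).
  s_2 = 1 + 0 + 0 + 1 + 0 + 1 + 0 + 0 = 3 ≡ 1 (mod 2).
  s_3 = 1 + 1 + 0 + 1 + 1 + 1 + 0 + 0 = 5 ≡ 1 (mod 2).
  s_4 = 0 + 1 + 0 + 1 + 0 + 1 + 1 + 0 = 4 ≡ 0 (mod 2).
s = (0, 1, 1, 0)^T — this equals column 6 of H (binary 0110), so error is at position 6.
Correct: flip bit 6 of r = 011100110110100 to get c = 011101110110100.


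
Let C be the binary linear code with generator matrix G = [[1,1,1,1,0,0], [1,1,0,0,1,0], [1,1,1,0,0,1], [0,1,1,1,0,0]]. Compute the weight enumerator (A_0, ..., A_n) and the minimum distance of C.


Weight distribution: A_0 = 1, A_1 = 1, A_2 = 2, A_3 = 6, A_4 = 5, A_5 = 1. Minimum distance d = 1.

Enumerate all 2^4 = 16 messages m ∈ F_2^4.
For each, compute codeword c = mG in F_2^6, then tally its weight.
  m = 0000 → c = 000000, weight = 0.
  m = 1000 → c = 111100, weight = 4.
  m = 0100 → c = 110010, weight = 3.
  m = 1100 → c = 001110, weight = 3.
  m = 0010 → c = 111001, weight = 4.
  m = 1010 → c = 000101, weight = 2.
  m = 0110 → c = 001011, weight = 3.
  m = 1110 → c = 110111, weight = 5.
  m = 0001 → c = 011100, weight = 3.
  m = 1001 → c = 100000, weight = 1.
  m = 0101 → c = 101110, weight = 4.
  m = 1101 → c = 010010, weight = 2.
  m = 0011 → c = 100101, weight = 3.
  m = 1011 → c = 011001, weight = 3.
  m = 0111 → c = 010111, weight = 4.
  m = 1111 → c = 101011, weight = 4.
Tally weights:
  weight 0: 1 codewords.
  weight 1: 1 codewords.
  weight 2: 2 codewords.
  weight 3: 6 codewords.
  weight 4: 5 codewords.
  weight 5: 1 codewords.
Minimum distance d = smallest w > 0 with A_w > 0 = 1.
Sanity: Σ A_w = 16 = 2^4 = 16 ✓.


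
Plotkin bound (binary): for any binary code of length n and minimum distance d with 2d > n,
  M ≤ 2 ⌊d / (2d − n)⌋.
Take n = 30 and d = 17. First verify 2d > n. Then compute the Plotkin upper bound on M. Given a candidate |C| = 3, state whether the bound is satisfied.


Plotkin bound M ≤ 8; given |C| = 3 ≤ bound (satisfied).

Check applicability: 2d = 34, n = 30.
2d − n = 4 > 0, so Plotkin applies.
Compute d/(2d−n) = 17/4 ≈ 4.2500.
⌊d/(2d−n)⌋ = 4.
Plotkin bound: M ≤ 2·4 = 8.
Given |C| = 3, check: satisfied.
This |C| is below the Plotkin bound.


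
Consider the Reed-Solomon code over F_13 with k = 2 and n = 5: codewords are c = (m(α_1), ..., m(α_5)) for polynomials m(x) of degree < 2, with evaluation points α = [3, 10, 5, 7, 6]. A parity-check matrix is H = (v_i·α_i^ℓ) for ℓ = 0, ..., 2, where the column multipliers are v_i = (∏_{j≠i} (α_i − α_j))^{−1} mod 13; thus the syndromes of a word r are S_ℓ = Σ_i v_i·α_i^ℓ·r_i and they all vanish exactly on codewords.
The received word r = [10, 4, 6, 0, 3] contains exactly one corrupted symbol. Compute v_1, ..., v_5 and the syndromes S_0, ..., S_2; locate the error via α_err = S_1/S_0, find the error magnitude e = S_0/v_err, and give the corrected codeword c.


S = (2, 6, 5), error at position 1, error magnitude e = 11, c = [12, 4, 6, 0, 3].

Step 1: column multipliers v_i = (∏_{j≠i}(α_i − α_j))^{−1} mod 13.
  i = 1 (α = 3): (3−10)(3−5)(3−7)(3−6) = (−7)·(−2)·(−4)·(−3) = 168 ≡ 12, so v_1 = 12^{−1} = 12 (mod 13).
  i = 2 (α = 10): (10−3)(10−5)(10−7)(10−6) = 7·5·3·4 = 420 ≡ 4, so v_2 = 4^{−1} = 10 (mod 13).
  i = 3 (α = 5): (5−3)(5−10)(5−7)(5−6) = 2·(−5)·(−2)·(−1) = −20 ≡ 6, so v_3 = 6^{−1} = 11 (mod 13).
  i = 4 (α = 7): (7−3)(7−10)(7−5)(7−6) = 4·(−3)·2·1 = −24 ≡ 2, so v_4 = 2^{−1} = 7 (mod 13).
  i = 5 (α = 6): (6−3)(6−10)(6−5)(6−7) = 3·(−4)·1·(−1) = 12 ≡ 12, so v_5 = 12^{−1} = 12 (mod 13).
  v = [12, 10, 11, 7, 12].
Step 2: syndromes of r = [10, 4, 6, 0, 3] (all sums mod 13).
  S_0 = Σ v_i r_i = 12·10 + 10·4 + 11·6 + 7·0 + 12·3 = 262 ≡ 2.
  S_1 = Σ v_i α_i r_i = 12·3·10 + 10·10·4 + 11·5·6 + 7·7·0 + 12·6·3 = 1306 ≡ 6.
  α_i^2 mod 13 = [9, 9, 12, 10, 10].
  S_2 = Σ v_i α_i^2 r_i = 12·9·10 + 10·9·4 + 11·12·6 + 7·10·0 + 12·10·3 = 2592 ≡ 5.
  S = (2, 6, 5) ≠ 0, so r is not a codeword (an error is present).
Step 3: locate the error. For a single error e at position i, S_ℓ = v_i·e·α_i^ℓ, so α_err = S_1/S_0.
  S_0^{−1} = 2^{−1} = 7 (mod 13), so α_err = 6·7 = 42 ≡ 3 = α_1. Error position i = 1.
  Consistency check: S_2/S_1 = 5·11 = 55 ≡ 3 = α_err ✓ (single-error assumption holds).
Step 4: error magnitude e = S_0/v_1 = S_0·∏_{j≠1}(α_1 − α_j) = 2·12 = 24 ≡ 11 (mod 13).
Step 5: correct position 1: c_1 = r_1 − e = 10 − 11 ≡ 12 (mod 13). Hence c = [12, 4, 6, 0, 3].
  Check: interpolating c through the α_i gives m(x) = 8 + 10·x (degree < 2) with m(α_i) = c_i for every i, so c is indeed a codeword.


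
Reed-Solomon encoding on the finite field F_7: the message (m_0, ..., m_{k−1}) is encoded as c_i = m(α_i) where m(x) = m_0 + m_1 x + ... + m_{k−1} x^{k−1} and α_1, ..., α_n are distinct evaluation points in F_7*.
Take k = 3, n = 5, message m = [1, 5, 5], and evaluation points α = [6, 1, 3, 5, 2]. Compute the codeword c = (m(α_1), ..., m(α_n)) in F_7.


c = [1, 4, 5, 4, 3]

Message polynomial: m(x) = 1 + 5·x + 5·x^2 (mod 7).
For each evaluation point α_i, compute m(α_i) mod 7:
  α_1 = 6: Horner steps 5 → 0 → 1, so m(6) = 1.
  α_2 = 1: Horner steps 5 → 3 → 4, so m(1) = 4.
  α_3 = 3: Horner steps 5 → 6 → 5, so m(3) = 5.
  α_4 = 5: Horner steps 5 → 2 → 4, so m(5) = 4.
  α_5 = 2: Horner steps 5 → 1 → 3, so m(2) = 3.
Codeword c = [1, 4, 5, 4, 3] ∈ F_7^5.


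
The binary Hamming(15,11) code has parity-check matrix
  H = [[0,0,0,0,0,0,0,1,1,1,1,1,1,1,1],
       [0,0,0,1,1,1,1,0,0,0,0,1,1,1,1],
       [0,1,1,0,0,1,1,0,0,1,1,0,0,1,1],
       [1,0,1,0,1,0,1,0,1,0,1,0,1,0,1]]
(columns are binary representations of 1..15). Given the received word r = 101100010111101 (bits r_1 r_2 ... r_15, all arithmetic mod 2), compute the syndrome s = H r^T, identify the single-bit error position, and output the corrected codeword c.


s = (0, 0, 0, 1)^T, error position = 1, corrected codeword c = 001100010111101

Compute s = H r^T mod 2 one row at a time:
  s_1 = 1 + 0 + 1 + 1 + 1 + 1 + 0 + 1 = 6 ≡ 0 (mod 2).
  s_2 = 1 + 0 + 0 + 0 + 1 + 1 + 0 + 1 = 4 ≡ 0 (mod 2).
  s_3 = 0 + 1 + 0 + 0 + 1 + 1 + 0 + 1 = 4 ≡ 0 (mod 2).
  s_4 = 1 + 1 + 0 + 0 + 0 + 1 + 1 + 1 = 5 ≡ 1 (mod 2).
s = (0, 0, 0, 1)^T — this equals column 1 of H (binary 0001), so error is at position 1.
Correct: flip bit 1 of r = 101100010111101 to get c = 001100010111101.


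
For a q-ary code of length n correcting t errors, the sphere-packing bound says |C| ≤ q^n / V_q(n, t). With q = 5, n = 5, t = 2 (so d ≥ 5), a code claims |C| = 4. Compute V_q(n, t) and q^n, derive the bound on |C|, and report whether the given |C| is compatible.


V_q(n, t) = 181, q^n = 3125, Hamming bound = 17, |C| = 4 ≤ bound (satisfied).

Step 1: Compute V_q(n, t) = Σ_{j=0}^2 C(n, j) (q−1)^j.
  j = 0: C(5,0)·(4)^0 = 1·1 = 1.
  j = 1: C(5,1)·(4)^1 = 5·4 = 20.
  j = 2: C(5,2)·(4)^2 = 10·16 = 160.
  V_q(n, t) = 1 + 20 + 160 = 181.
Step 2: q^n = 5^5 = 3125.
Step 3: Hamming bound ⌊q^n / V_q(n,t)⌋ = ⌊3125/181⌋ = 17.
Step 4: Compare |C| = 4 to 17: satisfied.
The claimed |C| lies below the Hamming bound.


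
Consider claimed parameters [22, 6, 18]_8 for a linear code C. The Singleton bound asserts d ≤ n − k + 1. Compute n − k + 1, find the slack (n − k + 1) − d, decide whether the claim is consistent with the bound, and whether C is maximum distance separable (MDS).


Singleton RHS = n − k + 1 = 17, slack = -1, bound violated (no such code; not MDS).

Singleton bound: d ≤ n − k + 1.
Here n = 22, k = 6, so n − k + 1 = 17.
Given d = 18, check d ≤ 17: NO.
Slack = (n − k + 1) − d = -1.
The slack is negative: d = 18 exceeds n − k + 1 = 17 by 1, so the Singleton bound is violated and no linear [22, 6, 18]_8 code can exist. In particular it is not MDS (MDS requires d = n − k + 1 exactly).
Description: the claimed parameters are [22, 6, 18]_8; such a code would be impossible (violates the Singleton bound).


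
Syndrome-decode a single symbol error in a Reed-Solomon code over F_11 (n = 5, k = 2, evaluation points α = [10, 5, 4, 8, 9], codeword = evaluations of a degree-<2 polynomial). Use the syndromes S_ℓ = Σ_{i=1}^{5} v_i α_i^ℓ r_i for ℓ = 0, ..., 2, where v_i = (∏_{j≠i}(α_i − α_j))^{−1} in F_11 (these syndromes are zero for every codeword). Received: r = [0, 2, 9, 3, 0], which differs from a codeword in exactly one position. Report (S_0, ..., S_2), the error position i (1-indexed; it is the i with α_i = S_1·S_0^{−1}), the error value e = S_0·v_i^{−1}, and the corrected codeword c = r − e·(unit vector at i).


S = (2, 7, 8), error at position 5, error magnitude e = 4, c = [0, 2, 9, 3, 7].

Step 1: column multipliers v_i = (∏_{j≠i}(α_i − α_j))^{−1} mod 11.
  i = 1 (α = 10): (10−5)(10−4)(10−8)(10−9) = 5·6·2·1 = 60 ≡ 5, so v_1 = 5^{−1} = 9 (mod 11).
  i = 2 (α = 5): (5−10)(5−4)(5−8)(5−9) = (−5)·1·(−3)·(−4) = −60 ≡ 6, so v_2 = 6^{−1} = 2 (mod 11).
  i = 3 (α = 4): (4−10)(4−5)(4−8)(4−9) = (−6)·(−1)·(−4)·(−5) = 120 ≡ 10, so v_3 = 10^{−1} = 10 (mod 11).
  i = 4 (α = 8): (8−10)(8−5)(8−4)(8−9) = (−2)·3·4·(−1) = 24 ≡ 2, so v_4 = 2^{−1} = 6 (mod 11).
  i = 5 (α = 9): (9−10)(9−5)(9−4)(9−8) = (−1)·4·5·1 = −20 ≡ 2, so v_5 = 2^{−1} = 6 (mod 11).
  v = [9, 2, 10, 6, 6].
Step 2: syndromes of r = [0, 2, 9, 3, 0] (all sums mod 11).
  S_0 = Σ v_i r_i = 9·0 + 2·2 + 10·9 + 6·3 + 6·0 = 112 ≡ 2.
  S_1 = Σ v_i α_i r_i = 9·10·0 + 2·5·2 + 10·4·9 + 6·8·3 + 6·9·0 = 524 ≡ 7.
  α_i^2 mod 11 = [1, 3, 5, 9, 4].
  S_2 = Σ v_i α_i^2 r_i = 9·1·0 + 2·3·2 + 10·5·9 + 6·9·3 + 6·4·0 = 624 ≡ 8.
  S = (2, 7, 8) ≠ 0, so r is not a codeword (an error is present).
Step 3: locate the error. For a single error e at position i, S_ℓ = v_i·e·α_i^ℓ, so α_err = S_1/S_0.
  S_0^{−1} = 2^{−1} = 6 (mod 11), so α_err = 7·6 = 42 ≡ 9 = α_5. Error position i = 5.
  Consistency check: S_2/S_1 = 8·8 = 64 ≡ 9 = α_err ✓ (single-error assumption holds).
Step 4: error magnitude e = S_0/v_5 = S_0·∏_{j≠5}(α_5 − α_j) = 2·2 = 4 ≡ 4 (mod 11).
Step 5: correct position 5: c_5 = r_5 − e = 0 − 4 ≡ 7 (mod 11). Hence c = [0, 2, 9, 3, 7].
  Check: interpolating c through the α_i gives m(x) = 4 + 4·x (degree < 2) with m(α_i) = c_i for every i, so c is indeed a codeword.


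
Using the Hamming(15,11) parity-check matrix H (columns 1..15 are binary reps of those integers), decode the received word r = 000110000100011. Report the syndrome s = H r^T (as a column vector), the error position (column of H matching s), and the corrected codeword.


s = (1, 0, 1, 0)^T, error position = 10, corrected codeword c = 000110000000011

Compute s = H r^T mod 2 one row at a time:
  s_1 = 0 + 0 + 1 + 0 + 0 + 0 + 1 + 1 = 3 ≡ 1 (mod 2).
  s_2 = 1 + 1 + 0 + 0 + 0 + 0 + 1 + 1 = 4 ≡ 0 (mod 2).
  s_3 = 0 + 0 + 0 + 0 + 1 + 0 + 1 + 1 = 3 ≡ 1 (mod 2).
  s_4 = 0 + 0 + 1 + 0 + 0 + 0 + 0 + 1 = 2 ≡ 0 (mod 2).
s = (1, 0, 1, 0)^T — this equals column 10 of H (binary 1010), so error is at position 10.
Correct: flip bit 10 of r = 000110000100011 to get c = 000110000000011.


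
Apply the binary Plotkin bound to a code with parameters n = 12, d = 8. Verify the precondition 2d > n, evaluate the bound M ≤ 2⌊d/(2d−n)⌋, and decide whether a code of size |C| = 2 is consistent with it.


Plotkin bound M ≤ 4; given |C| = 2 ≤ bound (satisfied).

Check applicability: 2d = 16, n = 12.
2d − n = 4 > 0, so Plotkin applies.
Compute d/(2d−n) = 8/4 ≈ 2.0000.
⌊d/(2d−n)⌋ = 2.
Plotkin bound: M ≤ 2·2 = 4.
Given |C| = 2, check: satisfied.
This |C| is below the Plotkin bound.


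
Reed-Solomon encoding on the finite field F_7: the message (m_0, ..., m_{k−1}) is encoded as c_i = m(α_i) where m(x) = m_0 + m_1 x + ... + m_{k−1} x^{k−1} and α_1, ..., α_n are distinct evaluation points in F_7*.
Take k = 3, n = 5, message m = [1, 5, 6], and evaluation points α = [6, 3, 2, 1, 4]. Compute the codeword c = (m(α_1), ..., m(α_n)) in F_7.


c = [2, 0, 0, 5, 5]

Message polynomial: m(x) = 1 + 5·x + 6·x^2 (mod 7).
For each evaluation point α_i, compute m(α_i) mod 7:
  α_1 = 6: Horner steps 6 → 6 → 2, so m(6) = 2.
  α_2 = 3: Horner steps 6 → 2 → 0, so m(3) = 0.
  α_3 = 2: Horner steps 6 → 3 → 0, so m(2) = 0.
  α_4 = 1: Horner steps 6 → 4 → 5, so m(1) = 5.
  α_5 = 4: Horner steps 6 → 1 → 5, so m(4) = 5.
Codeword c = [2, 0, 0, 5, 5] ∈ F_7^5.


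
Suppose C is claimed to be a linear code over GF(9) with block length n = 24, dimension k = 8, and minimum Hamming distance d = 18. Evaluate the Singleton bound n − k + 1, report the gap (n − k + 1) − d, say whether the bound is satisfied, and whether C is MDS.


Singleton RHS = n − k + 1 = 17, slack = -1, bound violated (no such code; not MDS).

Singleton bound: d ≤ n − k + 1.
Here n = 24, k = 8, so n − k + 1 = 17.
Given d = 18, check d ≤ 17: NO.
Slack = (n − k + 1) − d = -1.
The slack is negative: d = 18 exceeds n − k + 1 = 17 by 1, so the Singleton bound is violated and no linear [24, 8, 18]_9 code can exist. In particular it is not MDS (MDS requires d = n − k + 1 exactly).
Description: the claimed parameters are [24, 8, 18]_9; such a code would be impossible (violates the Singleton bound).


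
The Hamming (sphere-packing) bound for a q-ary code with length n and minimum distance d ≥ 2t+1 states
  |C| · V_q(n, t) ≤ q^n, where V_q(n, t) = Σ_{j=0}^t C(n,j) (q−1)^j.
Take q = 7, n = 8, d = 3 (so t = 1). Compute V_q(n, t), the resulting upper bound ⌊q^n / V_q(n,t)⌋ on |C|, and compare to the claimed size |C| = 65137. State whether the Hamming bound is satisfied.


V_q(n, t) = 49, q^n = 5764801, Hamming bound = 117649, |C| = 65137 ≤ bound (satisfied).

Step 1: Compute V_q(n, t) = Σ_{j=0}^1 C(n, j) (q−1)^j.
  j = 0: C(8,0)·(6)^0 = 1·1 = 1.
  j = 1: C(8,1)·(6)^1 = 8·6 = 48.
  V_q(n, t) = 1 + 48 = 49.
Step 2: q^n = 7^8 = 5764801.
Step 3: Hamming bound ⌊q^n / V_q(n,t)⌋ = ⌊5764801/49⌋ = 117649.
Step 4: Compare |C| = 65137 to 117649: satisfied.
The claimed |C| lies below the Hamming bound.


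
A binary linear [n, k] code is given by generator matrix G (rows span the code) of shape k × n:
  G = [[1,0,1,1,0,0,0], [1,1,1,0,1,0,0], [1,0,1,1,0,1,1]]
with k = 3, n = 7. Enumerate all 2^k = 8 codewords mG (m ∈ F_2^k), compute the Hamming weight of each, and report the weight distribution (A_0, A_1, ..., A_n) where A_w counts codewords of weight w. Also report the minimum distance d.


Weight distribution: A_0 = 1, A_2 = 1, A_3 = 2, A_4 = 1, A_5 = 2, A_6 = 1. Minimum distance d = 2.

Enumerate all 2^3 = 8 messages m ∈ F_2^3.
For each, compute codeword c = mG in F_2^7, then tally its weight.
  m = 000 → c = 0000000, weight = 0.
  m = 100 → c = 1011000, weight = 3.
  m = 010 → c = 1110100, weight = 4.
  m = 110 → c = 0101100, weight = 3.
  m = 001 → c = 1011011, weight = 5.
  m = 101 → c = 0000011, weight = 2.
  m = 011 → c = 0101111, weight = 5.
  m = 111 → c = 1110111, weight = 6.
Tally weights:
  weight 0: 1 codewords.
  weight 2: 1 codewords.
  weight 3: 2 codewords.
  weight 4: 1 codewords.
  weight 5: 2 codewords.
  weight 6: 1 codewords.
Minimum distance d = smallest w > 0 with A_w > 0 = 2.
Sanity: Σ A_w = 8 = 2^3 = 8 ✓.


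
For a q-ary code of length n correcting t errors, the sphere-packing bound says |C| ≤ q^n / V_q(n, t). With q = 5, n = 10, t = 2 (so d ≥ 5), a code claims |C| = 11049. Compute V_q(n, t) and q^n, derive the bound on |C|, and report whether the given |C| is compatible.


V_q(n, t) = 761, q^n = 9765625, Hamming bound = 12832, |C| = 11049 ≤ bound (satisfied).

Step 1: Compute V_q(n, t) = Σ_{j=0}^2 C(n, j) (q−1)^j.
  j = 0: C(10,0)·(4)^0 = 1·1 = 1.
  j = 1: C(10,1)·(4)^1 = 10·4 = 40.
  j = 2: C(10,2)·(4)^2 = 45·16 = 720.
  V_q(n, t) = 1 + 40 + 720 = 761.
Step 2: q^n = 5^10 = 9765625.
Step 3: Hamming bound ⌊q^n / V_q(n,t)⌋ = ⌊9765625/761⌋ = 12832.
Step 4: Compare |C| = 11049 to 12832: satisfied.
The claimed |C| lies below the Hamming bound.


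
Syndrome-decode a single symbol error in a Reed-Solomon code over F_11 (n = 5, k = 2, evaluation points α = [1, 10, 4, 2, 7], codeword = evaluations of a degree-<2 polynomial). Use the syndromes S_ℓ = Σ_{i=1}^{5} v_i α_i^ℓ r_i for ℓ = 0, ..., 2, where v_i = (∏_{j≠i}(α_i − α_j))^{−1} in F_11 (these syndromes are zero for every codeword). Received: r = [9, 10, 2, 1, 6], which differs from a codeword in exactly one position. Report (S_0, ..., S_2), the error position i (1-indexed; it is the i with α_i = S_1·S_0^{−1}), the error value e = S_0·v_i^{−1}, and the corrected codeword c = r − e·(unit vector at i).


S = (8, 5, 10), error at position 4, error magnitude e = 9, c = [9, 10, 2, 3, 6].

Step 1: column multipliers v_i = (∏_{j≠i}(α_i − α_j))^{−1} mod 11.
  i = 1 (α = 1): (1−10)(1−4)(1−2)(1−7) = (−9)·(−3)·(−1)·(−6) = 162 ≡ 8, so v_1 = 8^{−1} = 7 (mod 11).
  i = 2 (α = 10): (10−1)(10−4)(10−2)(10−7) = 9·6·8·3 = 1296 ≡ 9, so v_2 = 9^{−1} = 5 (mod 11).
  i = 3 (α = 4): (4−1)(4−10)(4−2)(4−7) = 3·(−6)·2·(−3) = 108 ≡ 9, so v_3 = 9^{−1} = 5 (mod 11).
  i = 4 (α = 2): (2−1)(2−10)(2−4)(2−7) = 1·(−8)·(−2)·(−5) = −80 ≡ 8, so v_4 = 8^{−1} = 7 (mod 11).
  i = 5 (α = 7): (7−1)(7−10)(7−4)(7−2) = 6·(−3)·3·5 = −270 ≡ 5, so v_5 = 5^{−1} = 9 (mod 11).
  v = [7, 5, 5, 7, 9].
Step 2: syndromes of r = [9, 10, 2, 1, 6] (all sums mod 11).
  S_0 = Σ v_i r_i = 7·9 + 5·10 + 5·2 + 7·1 + 9·6 = 184 ≡ 8.
  S_1 = Σ v_i α_i r_i = 7·1·9 + 5·10·10 + 5·4·2 + 7·2·1 + 9·7·6 = 995 ≡ 5.
  α_i^2 mod 11 = [1, 1, 5, 4, 5].
  S_2 = Σ v_i α_i^2 r_i = 7·1·9 + 5·1·10 + 5·5·2 + 7·4·1 + 9·5·6 = 461 ≡ 10.
  S = (8, 5, 10) ≠ 0, so r is not a codeword (an error is present).
Step 3: locate the error. For a single error e at position i, S_ℓ = v_i·e·α_i^ℓ, so α_err = S_1/S_0.
  S_0^{−1} = 8^{−1} = 7 (mod 11), so α_err = 5·7 = 35 ≡ 2 = α_4. Error position i = 4.
  Consistency check: S_2/S_1 = 10·9 = 90 ≡ 2 = α_err ✓ (single-error assumption holds).
Step 4: error magnitude e = S_0/v_4 = S_0·∏_{j≠4}(α_4 − α_j) = 8·8 = 64 ≡ 9 (mod 11).
Step 5: correct position 4: c_4 = r_4 − e = 1 − 9 ≡ 3 (mod 11). Hence c = [9, 10, 2, 3, 6].
  Check: interpolating c through the α_i gives m(x) = 4 + 5·x (degree < 2) with m(α_i) = c_i for every i, so c is indeed a codeword.


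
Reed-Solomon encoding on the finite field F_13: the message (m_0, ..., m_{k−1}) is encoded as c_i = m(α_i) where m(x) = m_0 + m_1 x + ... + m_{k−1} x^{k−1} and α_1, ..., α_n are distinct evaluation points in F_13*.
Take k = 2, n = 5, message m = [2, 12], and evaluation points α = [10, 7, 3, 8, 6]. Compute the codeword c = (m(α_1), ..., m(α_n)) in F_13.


c = [5, 8, 12, 7, 9]

Message polynomial: m(x) = 2 + 12·x (mod 13).
For each evaluation point α_i, compute m(α_i) mod 13:
  α_1 = 10: Horner steps 12 → 5, so m(10) = 5.
  α_2 = 7: Horner steps 12 → 8, so m(7) = 8.
  α_3 = 3: Horner steps 12 → 12, so m(3) = 12.
  α_4 = 8: Horner steps 12 → 7, so m(8) = 7.
  α_5 = 6: Horner steps 12 → 9, so m(6) = 9.
Codeword c = [5, 8, 12, 7, 9] ∈ F_13^5.


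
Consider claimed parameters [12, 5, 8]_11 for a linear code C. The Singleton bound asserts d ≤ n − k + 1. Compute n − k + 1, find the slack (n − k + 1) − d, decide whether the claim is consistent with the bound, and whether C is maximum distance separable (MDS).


Singleton RHS = n − k + 1 = 8, slack = 0, bound satisfied, MDS.

Singleton bound: d ≤ n − k + 1.
Here n = 12, k = 5, so n − k + 1 = 8.
Given d = 8, check d ≤ 8: YES.
Slack = (n − k + 1) − d = 0.
The code is MDS (slack = 0).
Description: the claimed parameters are [12, 5, 8]_11; such a code would be MDS (meets Singleton bound).


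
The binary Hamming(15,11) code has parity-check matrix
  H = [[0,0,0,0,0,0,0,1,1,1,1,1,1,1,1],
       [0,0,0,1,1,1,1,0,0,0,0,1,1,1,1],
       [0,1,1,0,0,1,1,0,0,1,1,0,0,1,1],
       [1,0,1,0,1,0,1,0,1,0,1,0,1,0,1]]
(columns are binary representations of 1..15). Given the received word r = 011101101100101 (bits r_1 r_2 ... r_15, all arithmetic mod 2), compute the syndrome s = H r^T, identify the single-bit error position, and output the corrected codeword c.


s = (0, 1, 0, 1)^T, error position = 5, corrected codeword c = 011111101100101

Compute s = H r^T mod 2 one row at a time:
  s_1 = 0 + 1 + 1 + 0 + 0 + 1 + 0 + 1 = 4 ≡ 0 (mod 2).
  s_2 = 1 + 0 + 1 + 1 + 0 + 1 + 0 + 1 = 5 ≡ 1 (mod 2).
  s_3 = 1 + 1 + 1 + 1 + 1 + 0 + 0 + 1 = 6 ≡ 0 (mod 2).
  s_4 = 0 + 1 + 0 + 1 + 1 + 0 + 1 + 1 = 5 ≡ 1 (mod 2).
s = (0, 1, 0, 1)^T — this equals column 5 of H (binary 0101), so error is at position 5.
Correct: flip bit 5 of r = 011101101100101 to get c = 011111101100101.


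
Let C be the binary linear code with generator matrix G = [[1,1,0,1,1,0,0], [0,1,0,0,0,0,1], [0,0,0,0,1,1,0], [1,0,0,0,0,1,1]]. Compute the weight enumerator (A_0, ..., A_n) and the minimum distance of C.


Weight distribution: A_0 = 1, A_1 = 1, A_2 = 2, A_3 = 6, A_4 = 5, A_5 = 1. Minimum distance d = 1.

Enumerate all 2^4 = 16 messages m ∈ F_2^4.
For each, compute codeword c = mG in F_2^7, then tally its weight.
  m = 0000 → c = 0000000, weight = 0.
  m = 1000 → c = 1101100, weight = 4.
  m = 0100 → c = 0100001, weight = 2.
  m = 1100 → c = 1001101, weight = 4.
  m = 0010 → c = 0000110, weight = 2.
  m = 1010 → c = 1101010, weight = 4.
  m = 0110 → c = 0100111, weight = 4.
  m = 1110 → c = 1001011, weight = 4.
  m = 0001 → c = 1000011, weight = 3.
  m = 1001 → c = 0101111, weight = 5.
  m = 0101 → c = 1100010, weight = 3.
  m = 1101 → c = 0001110, weight = 3.
  m = 0011 → c = 1000101, weight = 3.
  m = 1011 → c = 0101001, weight = 3.
  m = 0111 → c = 1100100, weight = 3.
  m = 1111 → c = 0001000, weight = 1.
Tally weights:
  weight 0: 1 codewords.
  weight 1: 1 codewords.
  weight 2: 2 codewords.
  weight 3: 6 codewords.
  weight 4: 5 codewords.
  weight 5: 1 codewords.
Minimum distance d = smallest w > 0 with A_w > 0 = 1.
Sanity: Σ A_w = 16 = 2^4 = 16 ✓.


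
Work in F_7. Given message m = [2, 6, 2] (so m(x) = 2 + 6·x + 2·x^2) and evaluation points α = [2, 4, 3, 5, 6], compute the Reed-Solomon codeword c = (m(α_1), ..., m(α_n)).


c = [1, 2, 3, 5, 5]

Message polynomial: m(x) = 2 + 6·x + 2·x^2 (mod 7).
For each evaluation point α_i, compute m(α_i) mod 7:
  α_1 = 2: Horner steps 2 → 3 → 1, so m(2) = 1.
  α_2 = 4: Horner steps 2 → 0 → 2, so m(4) = 2.
  α_3 = 3: Horner steps 2 → 5 → 3, so m(3) = 3.
  α_4 = 5: Horner steps 2 → 2 → 5, so m(5) = 5.
  α_5 = 6: Horner steps 2 → 4 → 5, so m(6) = 5.
Codeword c = [1, 2, 3, 5, 5] ∈ F_7^5.


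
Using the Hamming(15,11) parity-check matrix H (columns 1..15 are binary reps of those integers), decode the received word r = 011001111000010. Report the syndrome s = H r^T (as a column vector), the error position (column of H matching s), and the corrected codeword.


s = (1, 1, 1, 1)^T, error position = 15, corrected codeword c = 011001111000011

Compute s = H r^T mod 2 one row at a time:
  s_1 = 1 + 1 + 0 + 0 + 0 + 0 + 1 + 0 = 3 ≡ 1 (mod 2).
  s_2 = 0 + 0 + 1 + 1 + 0 + 0 + 1 + 0 = 3 ≡ 1 (mod 2).
  s_3 = 1 + 1 + 1 + 1 + 0 + 0 + 1 + 0 = 5 ≡ 1 (mod 2).
  s_4 = 0 + 1 + 0 + 1 + 1 + 0 + 0 + 0 = 3 ≡ 1 (mod 2).
s = (1, 1, 1, 1)^T — this equals column 15 of H (binary 1111), so error is at position 15.
Correct: flip bit 15 of r = 011001111000010 to get c = 011001111000011.


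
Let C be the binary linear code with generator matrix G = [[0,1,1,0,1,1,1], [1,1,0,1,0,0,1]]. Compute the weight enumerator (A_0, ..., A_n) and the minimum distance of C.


Weight distribution: A_0 = 1, A_4 = 1, A_5 = 2. Minimum distance d = 4.

Enumerate all 2^2 = 4 messages m ∈ F_2^2.
For each, compute codeword c = mG in F_2^7, then tally its weight.
  m = 00 → c = 0000000, weight = 0.
  m = 10 → c = 0110111, weight = 5.
  m = 01 → c = 1101001, weight = 4.
  m = 11 → c = 1011110, weight = 5.
Tally weights:
  weight 0: 1 codewords.
  weight 4: 1 codewords.
  weight 5: 2 codewords.
Minimum distance d = smallest w > 0 with A_w > 0 = 4.
Sanity: Σ A_w = 4 = 2^2 = 4 ✓.


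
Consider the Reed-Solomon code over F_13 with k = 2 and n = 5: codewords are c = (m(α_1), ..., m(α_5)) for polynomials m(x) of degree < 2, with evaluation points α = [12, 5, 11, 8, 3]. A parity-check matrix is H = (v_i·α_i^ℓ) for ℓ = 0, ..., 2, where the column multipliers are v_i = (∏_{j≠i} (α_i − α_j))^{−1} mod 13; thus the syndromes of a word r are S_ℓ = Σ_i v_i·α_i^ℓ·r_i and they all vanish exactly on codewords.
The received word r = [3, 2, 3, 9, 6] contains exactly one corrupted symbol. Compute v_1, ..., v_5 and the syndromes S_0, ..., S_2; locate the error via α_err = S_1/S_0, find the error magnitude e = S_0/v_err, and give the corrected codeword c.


S = (3, 10, 3), error at position 1, error magnitude e = 2, c = [1, 2, 3, 9, 6].

Step 1: column multipliers v_i = (∏_{j≠i}(α_i − α_j))^{−1} mod 13.
  i = 1 (α = 12): (12−5)(12−11)(12−8)(12−3) = 7·1·4·9 = 252 ≡ 5, so v_1 = 5^{−1} = 8 (mod 13).
  i = 2 (α = 5): (5−12)(5−11)(5−8)(5−3) = (−7)·(−6)·(−3)·2 = −252 ≡ 8, so v_2 = 8^{−1} = 5 (mod 13).
  i = 3 (α = 11): (11−12)(11−5)(11−8)(11−3) = (−1)·6·3·8 = −144 ≡ 12, so v_3 = 12^{−1} = 12 (mod 13).
  i = 4 (α = 8): (8−12)(8−5)(8−11)(8−3) = (−4)·3·(−3)·5 = 180 ≡ 11, so v_4 = 11^{−1} = 6 (mod 13).
  i = 5 (α = 3): (3−12)(3−5)(3−11)(3−8) = (−9)·(−2)·(−8)·(−5) = 720 ≡ 5, so v_5 = 5^{−1} = 8 (mod 13).
  v = [8, 5, 12, 6, 8].
Step 2: syndromes of r = [3, 2, 3, 9, 6] (all sums mod 13).
  S_0 = Σ v_i r_i = 8·3 + 5·2 + 12·3 + 6·9 + 8·6 = 172 ≡ 3.
  S_1 = Σ v_i α_i r_i = 8·12·3 + 5·5·2 + 12·11·3 + 6·8·9 + 8·3·6 = 1310 ≡ 10.
  α_i^2 mod 13 = [1, 12, 4, 12, 9].
  S_2 = Σ v_i α_i^2 r_i = 8·1·3 + 5·12·2 + 12·4·3 + 6·12·9 + 8·9·6 = 1368 ≡ 3.
  S = (3, 10, 3) ≠ 0, so r is not a codeword (an error is present).
Step 3: locate the error. For a single error e at position i, S_ℓ = v_i·e·α_i^ℓ, so α_err = S_1/S_0.
  S_0^{−1} = 3^{−1} = 9 (mod 13), so α_err = 10·9 = 90 ≡ 12 = α_1. Error position i = 1.
  Consistency check: S_2/S_1 = 3·4 = 12 ≡ 12 = α_err ✓ (single-error assumption holds).
Step 4: error magnitude e = S_0/v_1 = S_0·∏_{j≠1}(α_1 − α_j) = 3·5 = 15 ≡ 2 (mod 13).
Step 5: correct position 1: c_1 = r_1 − e = 3 − 2 ≡ 1 (mod 13). Hence c = [1, 2, 3, 9, 6].
  Check: interpolating c through the α_i gives m(x) = 12 + 11·x (degree < 2) with m(α_i) = c_i for every i, so c is indeed a codeword.


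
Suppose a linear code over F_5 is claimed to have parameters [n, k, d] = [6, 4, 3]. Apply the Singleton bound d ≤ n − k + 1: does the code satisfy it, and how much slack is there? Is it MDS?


Singleton RHS = n − k + 1 = 3, slack = 0, bound satisfied, MDS.

Singleton bound: d ≤ n − k + 1.
Here n = 6, k = 4, so n − k + 1 = 3.
Given d = 3, check d ≤ 3: YES.
Slack = (n − k + 1) − d = 0.
The code is MDS (slack = 0).
Description: the claimed parameters are [6, 4, 3]_5; such a code would be MDS (meets Singleton bound).


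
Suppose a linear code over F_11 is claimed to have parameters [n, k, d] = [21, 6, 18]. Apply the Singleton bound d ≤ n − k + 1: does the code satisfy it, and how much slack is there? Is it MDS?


Singleton RHS = n − k + 1 = 16, slack = -2, bound violated (no such code; not MDS).

Singleton bound: d ≤ n − k + 1.
Here n = 21, k = 6, so n − k + 1 = 16.
Given d = 18, check d ≤ 16: NO.
Slack = (n − k + 1) − d = -2.
The slack is negative: d = 18 exceeds n − k + 1 = 16 by 2, so the Singleton bound is violated and no linear [21, 6, 18]_11 code can exist. In particular it is not MDS (MDS requires d = n − k + 1 exactly).
Description: the claimed parameters are [21, 6, 18]_11; such a code would be impossible (violates the Singleton bound).


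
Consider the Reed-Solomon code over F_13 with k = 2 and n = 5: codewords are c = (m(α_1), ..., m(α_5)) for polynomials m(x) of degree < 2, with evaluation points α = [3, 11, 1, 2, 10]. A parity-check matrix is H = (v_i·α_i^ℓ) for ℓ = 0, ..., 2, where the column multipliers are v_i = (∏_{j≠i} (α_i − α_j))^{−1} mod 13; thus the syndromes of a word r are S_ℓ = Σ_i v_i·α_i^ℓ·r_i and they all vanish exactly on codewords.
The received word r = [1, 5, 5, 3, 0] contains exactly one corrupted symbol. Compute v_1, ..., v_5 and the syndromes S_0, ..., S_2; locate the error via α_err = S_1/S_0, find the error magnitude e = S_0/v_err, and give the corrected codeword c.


S = (4, 5, 3), error at position 2, error magnitude e = 7, c = [1, 11, 5, 3, 0].

Step 1: column multipliers v_i = (∏_{j≠i}(α_i − α_j))^{−1} mod 13.
  i = 1 (α = 3): (3−11)(3−1)(3−2)(3−10) = (−8)·2·1·(−7) = 112 ≡ 8, so v_1 = 8^{−1} = 5 (mod 13).
  i = 2 (α = 11): (11−3)(11−1)(11−2)(11−10) = 8·10·9·1 = 720 ≡ 5, so v_2 = 5^{−1} = 8 (mod 13).
  i = 3 (α = 1): (1−3)(1−11)(1−2)(1−10) = (−2)·(−10)·(−1)·(−9) = 180 ≡ 11, so v_3 = 11^{−1} = 6 (mod 13).
  i = 4 (α = 2): (2−3)(2−11)(2−1)(2−10) = (−1)·(−9)·1·(−8) = −72 ≡ 6, so v_4 = 6^{−1} = 11 (mod 13).
  i = 5 (α = 10): (10−3)(10−11)(10−1)(10−2) = 7·(−1)·9·8 = −504 ≡ 3, so v_5 = 3^{−1} = 9 (mod 13).
  v = [5, 8, 6, 11, 9].
Step 2: syndromes of r = [1, 5, 5, 3, 0] (all sums mod 13).
  S_0 = Σ v_i r_i = 5·1 + 8·5 + 6·5 + 11·3 + 9·0 = 108 ≡ 4.
  S_1 = Σ v_i α_i r_i = 5·3·1 + 8·11·5 + 6·1·5 + 11·2·3 + 9·10·0 = 551 ≡ 5.
  α_i^2 mod 13 = [9, 4, 1, 4, 9].
  S_2 = Σ v_i α_i^2 r_i = 5·9·1 + 8·4·5 + 6·1·5 + 11·4·3 + 9·9·0 = 367 ≡ 3.
  S = (4, 5, 3) ≠ 0, so r is not a codeword (an error is present).
Step 3: locate the error. For a single error e at position i, S_ℓ = v_i·e·α_i^ℓ, so α_err = S_1/S_0.
  S_0^{−1} = 4^{−1} = 10 (mod 13), so α_err = 5·10 = 50 ≡ 11 = α_2. Error position i = 2.
  Consistency check: S_2/S_1 = 3·8 = 24 ≡ 11 = α_err ✓ (single-error assumption holds).
Step 4: error magnitude e = S_0/v_2 = S_0·∏_{j≠2}(α_2 − α_j) = 4·5 = 20 ≡ 7 (mod 13).
Step 5: correct position 2: c_2 = r_2 − e = 5 − 7 ≡ 11 (mod 13). Hence c = [1, 11, 5, 3, 0].
  Check: interpolating c through the α_i gives m(x) = 7 + 11·x (degree < 2) with m(α_i) = c_i for every i, so c is indeed a codeword.


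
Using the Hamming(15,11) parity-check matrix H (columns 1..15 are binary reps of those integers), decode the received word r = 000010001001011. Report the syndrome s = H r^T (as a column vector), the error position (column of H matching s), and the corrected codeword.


s = (0, 0, 0, 1)^T, error position = 1, corrected codeword c = 100010001001011

Compute s = H r^T mod 2 one row at a time:
  s_1 = 0 + 1 + 0 + 0 + 1 + 0 + 1 + 1 = 4 ≡ 0 (mod 2).
  s_2 = 0 + 1 + 0 + 0 + 1 + 0 + 1 + 1 = 4 ≡ 0 (mod 2).
  s_3 = 0 + 0 + 0 + 0 + 0 + 0 + 1 + 1 = 2 ≡ 0 (mod 2).
  s_4 = 0 + 0 + 1 + 0 + 1 + 0 + 0 + 1 = 3 ≡ 1 (mod 2).
s = (0, 0, 0, 1)^T — this equals column 1 of H (binary 0001), so error is at position 1.
Correct: flip bit 1 of r = 000010001001011 to get c = 100010001001011.


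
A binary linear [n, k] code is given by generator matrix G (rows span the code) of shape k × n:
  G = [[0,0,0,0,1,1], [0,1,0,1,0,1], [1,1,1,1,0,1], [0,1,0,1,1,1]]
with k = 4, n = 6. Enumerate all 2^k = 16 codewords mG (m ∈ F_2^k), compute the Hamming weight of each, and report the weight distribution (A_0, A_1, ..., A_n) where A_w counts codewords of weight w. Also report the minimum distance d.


Weight distribution: A_0 = 1, A_1 = 2, A_2 = 3, A_3 = 4, A_4 = 3, A_5 = 2, A_6 = 1. Minimum distance d = 1.

Enumerate all 2^4 = 16 messages m ∈ F_2^4.
For each, compute codeword c = mG in F_2^6, then tally its weight.
  m = 0000 → c = 000000, weight = 0.
  m = 1000 → c = 000011, weight = 2.
  m = 0100 → c = 010101, weight = 3.
  m = 1100 → c = 010110, weight = 3.
  m = 0010 → c = 111101, weight = 5.
  m = 1010 → c = 111110, weight = 5.
  m = 0110 → c = 101000, weight = 2.
  m = 1110 → c = 101011, weight = 4.
  m = 0001 → c = 010111, weight = 4.
  m = 1001 → c = 010100, weight = 2.
  m = 0101 → c = 000010, weight = 1.
  m = 1101 → c = 000001, weight = 1.
  m = 0011 → c = 101010, weight = 3.
  m = 1011 → c = 101001, weight = 3.
  m = 0111 → c = 111111, weight = 6.
  m = 1111 → c = 111100, weight = 4.
Tally weights:
  weight 0: 1 codewords.
  weight 1: 2 codewords.
  weight 2: 3 codewords.
  weight 3: 4 codewords.
  weight 4: 3 codewords.
  weight 5: 2 codewords.
  weight 6: 1 codewords.
Minimum distance d = smallest w > 0 with A_w > 0 = 1.
Sanity: Σ A_w = 16 = 2^4 = 16 ✓.


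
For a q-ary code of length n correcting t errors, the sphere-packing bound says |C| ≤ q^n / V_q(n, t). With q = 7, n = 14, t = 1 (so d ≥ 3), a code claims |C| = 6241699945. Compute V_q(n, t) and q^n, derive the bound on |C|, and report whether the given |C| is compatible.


V_q(n, t) = 85, q^n = 678223072849, Hamming bound = 7979094974, |C| = 6241699945 ≤ bound (satisfied).

Step 1: Compute V_q(n, t) = Σ_{j=0}^1 C(n, j) (q−1)^j.
  j = 0: C(14,0)·(6)^0 = 1·1 = 1.
  j = 1: C(14,1)·(6)^1 = 14·6 = 84.
  V_q(n, t) = 1 + 84 = 85.
Step 2: q^n = 7^14 = 678223072849.
Step 3: Hamming bound ⌊q^n / V_q(n,t)⌋ = ⌊678223072849/85⌋ = 7979094974.
Step 4: Compare |C| = 6241699945 to 7979094974: satisfied.
The claimed |C| lies below the Hamming bound.


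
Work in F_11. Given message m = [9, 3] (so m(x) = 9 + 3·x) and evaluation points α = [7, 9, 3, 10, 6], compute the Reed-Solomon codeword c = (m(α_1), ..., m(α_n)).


c = [8, 3, 7, 6, 5]

Message polynomial: m(x) = 9 + 3·x (mod 11).
For each evaluation point α_i, compute m(α_i) mod 11:
  α_1 = 7: Horner steps 3 → 8, so m(7) = 8.
  α_2 = 9: Horner steps 3 → 3, so m(9) = 3.
  α_3 = 3: Horner steps 3 → 7, so m(3) = 7.
  α_4 = 10: Horner steps 3 → 6, so m(10) = 6.
  α_5 = 6: Horner steps 3 → 5, so m(6) = 5.
Codeword c = [8, 3, 7, 6, 5] ∈ F_11^5.
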